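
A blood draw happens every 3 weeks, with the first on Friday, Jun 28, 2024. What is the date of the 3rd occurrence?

Aug 9, 2024

The 3rd occurrence is 2 intervals after the first: 2 × 21 = 42 days after Jun 28, 2024.
Jun has 30 days — 2 days to the end of Jun leaves 40.
Jul has 31 days (9 left).
9 days into Aug → Aug 9, 2024.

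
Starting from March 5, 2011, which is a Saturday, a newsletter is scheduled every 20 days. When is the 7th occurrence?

The 7th occurrence is 6 intervals after the first: 6 × 20 = 120 days after March 5, 2011.
March has 31 days — 26 days to the end of March leaves 94.
April has 30 days (64 left).
May has 31 days (33 left).
June has 30 days (3 left).
3 days into July → July 3, 2011.

July 3, 2011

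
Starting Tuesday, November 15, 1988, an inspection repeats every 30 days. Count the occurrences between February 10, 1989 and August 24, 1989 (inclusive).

Occurrences land 30·i days after November 15, 1988 for i = 0, 1, 2, …
February 10, 1989 is 87 days after the start; 87 ÷ 30 = 2 remainder 27; since the remainder is 27, round up to i = 3. First occurrence in the window: #4 on February 13, 1989 (3×30 = 90 days in).
August 24, 1989 is 282 days after the start; 282 ÷ 30 = 9 remainder 12. Last occurrence in the window: #10 on August 12, 1989.
Occurrences #4 through #10: 7 in total.

7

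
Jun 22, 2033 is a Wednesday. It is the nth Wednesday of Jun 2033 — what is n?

Day 22 falls in week ⌈22/7⌉ of the month.
Days 1–7 hold the 1st Wednesday, 8–14 the 2nd, 15–21 the 3rd, 22–28 the 4th, 29–31 the 5th.
22 is in the range for the 4th.

4th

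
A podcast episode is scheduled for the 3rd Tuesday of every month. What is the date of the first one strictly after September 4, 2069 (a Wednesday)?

September 17, 2069

September 2069 starts on a Sunday; its first Tuesday is the 3rd, so the 3rd Tuesday is the 17th — September 17, 2069.
September 17, 2069 is after September 4, 2069, so that is the next one.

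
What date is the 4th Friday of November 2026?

2026-11-27

November 2026 begins on a Sunday, so the first Friday is November 6 (5 days later).
The 4th Friday is 3 weeks later: 6 + 21 = 27.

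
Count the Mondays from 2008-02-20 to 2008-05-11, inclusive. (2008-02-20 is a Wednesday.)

2008-02-20 is a Wednesday; the first Monday on or after it is 2008-02-25 (5 days later).
From 2008-02-25 to 2008-05-11: 4 + 31 + 30 + 11 = 76 days (rest of February, March, April, May).
76 ÷ 7 = 10 full weeks with remainder 6, so 10 more Mondays after the first → 11.

11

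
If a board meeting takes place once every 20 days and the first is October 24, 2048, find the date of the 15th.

The 15th occurrence is 14 intervals after the first: 14 × 20 = 280 days after October 24, 2048.
October has 31 days — 7 days to the end of October leaves 273.
November has 30 days (243 left).
December has 31 days (212 left).
January has 31 days (181 left).
February has 28 days (153 left).
March has 31 days (122 left).
April has 30 days (92 left).
May has 31 days (61 left).
June has 30 days (31 left).
31 days into July → July 31, 2049.

July 31, 2049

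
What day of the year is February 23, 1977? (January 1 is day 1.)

Days in months before February: 31 = 31.
Plus 23 days into February → day 54.

54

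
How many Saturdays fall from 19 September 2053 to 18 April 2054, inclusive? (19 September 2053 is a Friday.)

31

19 September 2053 is a Friday; the first Saturday on or after it is 20 September 2053 (1 day later).
From 20 September 2053 to 18 April 2054: 10 + 31 + 30 + 31 + 31 + 28 + 31 + 18 = 210 days (rest of September, October, November, December, January, February, March, April).
210 ÷ 7 = 30 full weeks with remainder 0, so 30 more Saturdays after the first → 31.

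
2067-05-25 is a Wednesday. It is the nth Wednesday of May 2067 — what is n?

4th

Day 25 falls in week ⌈25/7⌉ of the month.
Days 1–7 hold the 1st Wednesday, 8–14 the 2nd, 15–21 the 3rd, 22–28 the 4th, 29–31 the 5th.
25 is in the range for the 4th.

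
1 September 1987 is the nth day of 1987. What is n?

Days in months before September: 31 + 28 + 31 + 30 + 31 + 30 + 31 + 31 = 243.
Plus 1 day into September → day 244.

244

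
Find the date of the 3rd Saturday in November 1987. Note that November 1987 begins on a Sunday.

21 November 1987

November 1987 begins on a Sunday, so the first Saturday is November 7 (6 days later).
The 3rd Saturday is 2 weeks later: 7 + 14 = 21.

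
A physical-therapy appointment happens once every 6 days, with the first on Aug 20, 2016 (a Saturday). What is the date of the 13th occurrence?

The 13th occurrence is 12 intervals after the first: 12 × 6 = 72 days after Aug 20, 2016.
Aug has 31 days — 11 days to the end of Aug leaves 61.
Sep has 30 days (31 left).
31 days into Oct → Oct 31, 2016.

Oct 31, 2016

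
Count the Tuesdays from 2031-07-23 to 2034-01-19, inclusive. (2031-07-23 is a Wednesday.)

2031-07-23 is a Wednesday; the first Tuesday on or after it is 2031-07-29 (6 days later).
From 2031-07-29 to 2034-01-19: 155 + 366 + 365 + 19 = 905 days (rest of 2031, 2032, 2033, to 2034-01-19 in 2034).
905 ÷ 7 = 129 full weeks with remainder 2, so 129 more Tuesdays after the first → 130.

130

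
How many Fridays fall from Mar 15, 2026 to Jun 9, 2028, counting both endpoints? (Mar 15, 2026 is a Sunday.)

117

Mar 15, 2026 is a Sunday; the first Friday on or after it is Mar 20, 2026 (5 days later).
From Mar 20, 2026 to Jun 9, 2028: 286 + 365 + 161 = 812 days (rest of 2026, 2027, to Jun 9, 2028 in 2028).
812 ÷ 7 = 116 full weeks with remainder 0, so 116 more Fridays after the first → 117.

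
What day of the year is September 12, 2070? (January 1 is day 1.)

255

Days in months before September: 31 + 28 + 31 + 30 + 31 + 30 + 31 + 31 = 243.
Plus 12 days into September → day 255.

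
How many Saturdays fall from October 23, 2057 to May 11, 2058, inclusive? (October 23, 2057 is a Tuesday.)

29

October 23, 2057 is a Tuesday; the first Saturday on or after it is October 27, 2057 (4 days later).
From October 27, 2057 to May 11, 2058: 4 + 30 + 31 + 31 + 28 + 31 + 30 + 11 = 196 days (rest of October, November, December, January, February, March, April, May).
196 ÷ 7 = 28 full weeks with remainder 0, so 28 more Saturdays after the first → 29.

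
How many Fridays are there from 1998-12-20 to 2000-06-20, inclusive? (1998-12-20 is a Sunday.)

1998-12-20 is a Sunday; the first Friday on or after it is 1998-12-25 (5 days later).
From 1998-12-25 to 2000-06-20: 6 + 365 + 172 = 543 days (rest of 1998, 1999, to 2000-06-20 in 2000).
543 ÷ 7 = 77 full weeks with remainder 4, so 77 more Fridays after the first → 78.

78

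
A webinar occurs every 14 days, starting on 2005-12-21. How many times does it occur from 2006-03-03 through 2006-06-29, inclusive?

Occurrences land 14·i days after 2005-12-21 for i = 0, 1, 2, …
2006-03-03 is 72 days after the start; 72 ÷ 14 = 5 remainder 2; since the remainder is 2, round up to i = 6. First occurrence in the window: #7 on 2006-03-15 (6×14 = 84 days in).
2006-06-29 is 190 days after the start; 190 ÷ 14 = 13 remainder 8. Last occurrence in the window: #14 on 2006-06-21.
Occurrences #7 through #14: 8 in total.

8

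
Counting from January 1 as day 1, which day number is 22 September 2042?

265

Days in months before September: 31 + 28 + 31 + 30 + 31 + 30 + 31 + 31 = 243.
Plus 22 days into September → day 265.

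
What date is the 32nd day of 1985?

1 February 1985

January has 31 days (32 − 31 = 1 remain).
1 into February → February 1.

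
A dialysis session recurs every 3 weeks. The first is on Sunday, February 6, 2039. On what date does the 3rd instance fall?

The 3rd occurrence is 2 intervals after the first: 2 × 21 = 42 days after February 6, 2039.
February has 28 days — 22 days to the end of February leaves 20.
20 days into March → March 20, 2039.

March 20, 2039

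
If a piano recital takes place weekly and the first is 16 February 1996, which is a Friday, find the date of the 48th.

10 January 1997

The 48th occurrence is 47 intervals after the first: 47 × 7 = 329 days after 16 February 1996.
February has 29 days — 13 days to the end of February leaves 316.
March has 31 days (285 left).
April has 30 days (255 left).
May has 31 days (224 left).
June has 30 days (194 left).
July has 31 days (163 left).
August has 31 days (132 left).
September has 30 days (102 left).
October has 31 days (71 left).
November has 30 days (41 left).
December has 31 days (10 left).
10 days into January → 10 January 1997.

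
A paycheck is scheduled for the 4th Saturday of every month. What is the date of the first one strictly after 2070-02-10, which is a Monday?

February 2070 starts on a Saturday; its first Saturday is the 1st, so the 4th Saturday is the 22nd — 2070-02-22.
2070-02-22 is after 2070-02-10, so that is the next one.

2070-02-22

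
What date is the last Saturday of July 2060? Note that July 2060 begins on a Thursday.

31 July 2060

July 2060 begins on a Thursday, so the first Saturday is July 3 (2 days later).
July 2060 has 31 days. Adding weeks: 3, 10, 17, 24, 31 — the last one ≤ 31 is the 31st.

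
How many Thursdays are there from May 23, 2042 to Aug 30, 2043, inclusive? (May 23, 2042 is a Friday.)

66

May 23, 2042 is a Friday; the first Thursday on or after it is May 29, 2042 (6 days later).
From May 29, 2042 to Aug 30, 2043: 216 + 242 = 458 days (rest of 2042, to Aug 30, 2043 in 2043).
458 ÷ 7 = 65 full weeks with remainder 3, so 65 more Thursdays after the first → 66.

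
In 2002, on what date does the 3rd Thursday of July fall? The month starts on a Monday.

July 18, 2002

July 2002 begins on a Monday, so the first Thursday is July 4 (3 days later).
The 3rd Thursday is 2 weeks later: 4 + 14 = 18.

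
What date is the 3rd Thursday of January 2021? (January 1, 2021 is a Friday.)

2021-01-21

January 2021 begins on a Friday, so the first Thursday is January 7 (6 days later).
The 3rd Thursday is 2 weeks later: 7 + 14 = 21.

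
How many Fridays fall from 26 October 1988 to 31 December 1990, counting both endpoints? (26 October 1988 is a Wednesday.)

26 October 1988 is a Wednesday; the first Friday on or after it is 28 October 1988 (2 days later).
From 28 October 1988 to 31 December 1990: 64 + 365 + 365 = 794 days (rest of 1988, 1989, to 31 December 1990 in 1990).
794 ÷ 7 = 113 full weeks with remainder 3, so 113 more Fridays after the first → 114.

114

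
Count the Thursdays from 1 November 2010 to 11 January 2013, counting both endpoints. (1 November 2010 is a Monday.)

115

1 November 2010 is a Monday; the first Thursday on or after it is 4 November 2010 (3 days later).
From 4 November 2010 to 11 January 2013: 57 + 365 + 366 + 11 = 799 days (rest of 2010, 2011, 2012, to 11 January 2013 in 2013).
799 ÷ 7 = 114 full weeks with remainder 1, so 114 more Thursdays after the first → 115.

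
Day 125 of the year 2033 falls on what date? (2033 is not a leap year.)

May 5, 2033

Jan has 31 days (125 − 31 = 94 remain).
Feb has 28 days (94 − 28 = 66 remain).
Mar has 31 days (66 − 31 = 35 remain).
Apr has 30 days (35 − 30 = 5 remain).
5 into May → May 5.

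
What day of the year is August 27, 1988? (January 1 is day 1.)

Days in months before August: 31 + 29 + 31 + 30 + 31 + 30 + 31 = 213.
Plus 27 days into August → day 240.

240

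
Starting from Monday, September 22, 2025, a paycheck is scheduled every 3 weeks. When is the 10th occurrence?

March 30, 2026

The 10th occurrence is 9 intervals after the first: 9 × 21 = 189 days after September 22, 2025.
September has 30 days — 8 days to the end of September leaves 181.
October has 31 days (150 left).
November has 30 days (120 left).
December has 31 days (89 left).
January has 31 days (58 left).
February has 28 days (30 left).
30 days into March → March 30, 2026.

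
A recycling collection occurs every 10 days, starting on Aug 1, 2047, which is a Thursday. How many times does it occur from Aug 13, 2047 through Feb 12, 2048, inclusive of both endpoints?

18

Occurrences land 10·i days after Aug 1, 2047 for i = 0, 1, 2, …
Aug 13, 2047 is 12 days after the start; 12 ÷ 10 = 1 remainder 2; since the remainder is 2, round up to i = 2. First occurrence in the window: #3 on Aug 21, 2047 (2×10 = 20 days in).
Feb 12, 2048 is 195 days after the start; 195 ÷ 10 = 19 remainder 5. Last occurrence in the window: #20 on Feb 7, 2048.
Occurrences #3 through #20: 18 in total.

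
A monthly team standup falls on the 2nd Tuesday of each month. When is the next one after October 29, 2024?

November 12, 2024

October 2024 starts on a Tuesday; its first Tuesday is the 1st, so the 2nd Tuesday is the 8th — October 8, 2024.
That is not after October 29, 2024, so look at November 2024.
November 2024 starts on a Friday; its first Tuesday is the 5th, so the 2nd Tuesday is the 12th — November 12, 2024.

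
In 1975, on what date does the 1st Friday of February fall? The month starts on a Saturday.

February 1975 begins on a Saturday, so the first Friday is February 7 (6 days later).

1975-02-07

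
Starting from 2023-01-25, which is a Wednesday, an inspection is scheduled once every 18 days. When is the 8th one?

2023-05-31

The 8th occurrence is 7 intervals after the first: 7 × 18 = 126 days after 2023-01-25.
January has 31 days — 6 days to the end of January leaves 120.
February has 28 days (92 left).
March has 31 days (61 left).
April has 30 days (31 left).
31 days into May → 2023-05-31.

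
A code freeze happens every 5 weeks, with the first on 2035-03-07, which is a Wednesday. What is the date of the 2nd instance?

2035-04-11

The 2nd occurrence is 1 interval after the first: 1 × 35 = 35 days after 2035-03-07.
March has 31 days — 24 days to the end of March leaves 11.
11 days into April → 2035-04-11.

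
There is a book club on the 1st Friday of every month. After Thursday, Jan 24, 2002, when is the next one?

Jan 2002 starts on a Tuesday, so its 1st Friday is Jan 4, 2002 (3 days in).
That is not after Jan 24, 2002, so look at Feb 2002.
Feb 2002 starts on a Friday, so its 1st Friday is Feb 1, 2002.

Feb 1, 2002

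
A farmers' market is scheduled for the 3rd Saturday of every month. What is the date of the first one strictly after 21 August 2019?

August 2019 starts on a Thursday; its first Saturday is the 3rd, so the 3rd Saturday is the 17th — 17 August 2019.
That is not after 21 August 2019, so look at September 2019.
September 2019 starts on a Sunday; its first Saturday is the 7th, so the 3rd Saturday is the 21st — 21 September 2019.

21 September 2019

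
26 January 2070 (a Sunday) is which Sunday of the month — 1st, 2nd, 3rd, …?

4th

Day 26 falls in week ⌈26/7⌉ of the month.
Days 1–7 hold the 1st Sunday, 8–14 the 2nd, 15–21 the 3rd, 22–28 the 4th, 29–31 the 5th.
26 is in the range for the 4th.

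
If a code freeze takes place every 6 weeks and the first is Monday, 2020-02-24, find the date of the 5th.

2020-08-10

The 5th occurrence is 4 intervals after the first: 4 × 42 = 168 days after 2020-02-24.
February has 29 days — 5 days to the end of February leaves 163.
March has 31 days (132 left).
April has 30 days (102 left).
May has 31 days (71 left).
June has 30 days (41 left).
July has 31 days (10 left).
10 days into August → 2020-08-10.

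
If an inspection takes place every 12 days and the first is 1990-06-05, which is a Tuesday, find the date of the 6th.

The 6th occurrence is 5 intervals after the first: 5 × 12 = 60 days after 1990-06-05.
June has 30 days — 25 days to the end of June leaves 35.
July has 31 days (4 left).
4 days into August → 1990-08-04.

1990-08-04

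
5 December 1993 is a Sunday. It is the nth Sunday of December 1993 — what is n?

Day 5 falls in week ⌈5/7⌉ of the month.
Days 1–7 hold the 1st Sunday, 8–14 the 2nd, 15–21 the 3rd, 22–28 the 4th, 29–31 the 5th.
5 is in the range for the 1st.

1st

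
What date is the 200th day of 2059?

19 July 2059

January has 31 days (200 − 31 = 169 remain).
February has 28 days (169 − 28 = 141 remain).
March has 31 days (141 − 31 = 110 remain).
April has 30 days (110 − 30 = 80 remain).
May has 31 days (80 − 31 = 49 remain).
June has 30 days (49 − 30 = 19 remain).
19 into July → July 19.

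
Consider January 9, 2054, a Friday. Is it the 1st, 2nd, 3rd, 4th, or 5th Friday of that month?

Day 9 falls in week ⌈9/7⌉ of the month.
Days 1–7 hold the 1st Friday, 8–14 the 2nd, 15–21 the 3rd, 22–28 the 4th, 29–31 the 5th.
9 is in the range for the 2nd.

2nd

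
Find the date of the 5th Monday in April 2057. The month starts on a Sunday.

2057-04-30

April 2057 begins on a Sunday, so the first Monday is April 2 (1 day later).
The 5th Monday is 4 weeks later: 2 + 28 = 30.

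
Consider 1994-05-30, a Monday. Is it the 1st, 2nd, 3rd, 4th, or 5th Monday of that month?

5th

Day 30 falls in week ⌈30/7⌉ of the month.
Days 1–7 hold the 1st Monday, 8–14 the 2nd, 15–21 the 3rd, 22–28 the 4th, 29–31 the 5th.
30 is in the range for the 5th.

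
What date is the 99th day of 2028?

Apr 8, 2028

Jan has 31 days (99 − 31 = 68 remain).
Feb has 29 days (68 − 29 = 39 remain).
Mar has 31 days (39 − 31 = 8 remain).
8 into Apr → Apr 8.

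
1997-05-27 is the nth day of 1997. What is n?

147

Days in months before May: 31 + 28 + 31 + 30 = 120.
Plus 27 days into May → day 147.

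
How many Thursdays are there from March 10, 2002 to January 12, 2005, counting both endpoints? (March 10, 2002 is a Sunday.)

148

March 10, 2002 is a Sunday; the first Thursday on or after it is March 14, 2002 (4 days later).
From March 14, 2002 to January 12, 2005: 292 + 365 + 366 + 12 = 1035 days (rest of 2002, 2003, 2004, to January 12, 2005 in 2005).
1035 ÷ 7 = 147 full weeks with remainder 6, so 147 more Thursdays after the first → 148.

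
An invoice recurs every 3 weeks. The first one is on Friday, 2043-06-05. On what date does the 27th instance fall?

The 27th occurrence is 26 intervals after the first: 26 × 21 = 546 days after 2043-06-05.
June has 30 days — 25 days to the end of June leaves 521.
From end of June to end of 2043 is 184 days (337 left).
January has 31 days (306 left).
February has 29 days (277 left).
March has 31 days (246 left).
April has 30 days (216 left).
May has 31 days (185 left).
June has 30 days (155 left).
July has 31 days (124 left).
August has 31 days (93 left).
September has 30 days (63 left).
October has 31 days (32 left).
November has 30 days (2 left).
2 days into December → 2044-12-02.

2044-12-02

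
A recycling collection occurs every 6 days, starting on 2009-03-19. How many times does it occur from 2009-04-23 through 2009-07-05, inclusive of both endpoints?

13

Occurrences land 6·i days after 2009-03-19 for i = 0, 1, 2, …
2009-04-23 is 35 days after the start; 35 ÷ 6 = 5 remainder 5; since the remainder is 5, round up to i = 6. First occurrence in the window: #7 on 2009-04-24 (6×6 = 36 days in).
2009-07-05 is 108 days after the start; 108 ÷ 6 = 18 remainder 0. Last occurrence in the window: #19 on 2009-07-05.
Occurrences #7 through #19: 13 in total.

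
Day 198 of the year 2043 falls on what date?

January has 31 days (198 − 31 = 167 remain).
February has 28 days (167 − 28 = 139 remain).
March has 31 days (139 − 31 = 108 remain).
April has 30 days (108 − 30 = 78 remain).
May has 31 days (78 − 31 = 47 remain).
June has 30 days (47 − 30 = 17 remain).
17 into July → July 17.

July 17, 2043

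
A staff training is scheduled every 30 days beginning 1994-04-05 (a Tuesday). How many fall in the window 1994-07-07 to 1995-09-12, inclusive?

14

Occurrences land 30·i days after 1994-04-05 for i = 0, 1, 2, …
1994-07-07 is 93 days after the start; 93 ÷ 30 = 3 remainder 3; since the remainder is 3, round up to i = 4. First occurrence in the window: #5 on 1994-08-03 (4×30 = 120 days in).
1995-09-12 is 525 days after the start; 525 ÷ 30 = 17 remainder 15. Last occurrence in the window: #18 on 1995-08-28.
Occurrences #5 through #18: 14 in total.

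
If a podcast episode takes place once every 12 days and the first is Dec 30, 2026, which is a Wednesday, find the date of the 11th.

The 11th occurrence is 10 intervals after the first: 10 × 12 = 120 days after Dec 30, 2026.
Dec has 31 days — 1 day to the end of Dec leaves 119.
Jan has 31 days (88 left).
Feb has 28 days (60 left).
Mar has 31 days (29 left).
29 days into Apr → Apr 29, 2027.

Apr 29, 2027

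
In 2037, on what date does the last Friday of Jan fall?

The first Friday of Jan 2037 is Jan 2.
Jan 2037 has 31 days. Adding weeks: 2, 9, 16, 23, 30 — the last one ≤ 31 is the 30th.

Jan 30, 2037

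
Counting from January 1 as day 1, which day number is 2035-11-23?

327

Days in months before November: 31 + 28 + 31 + 30 + 31 + 30 + 31 + 31 + 30 + 31 = 304.
Plus 23 days into November → day 327.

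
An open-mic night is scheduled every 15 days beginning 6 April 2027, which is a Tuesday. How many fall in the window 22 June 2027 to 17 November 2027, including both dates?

10

Occurrences land 15·i days after 6 April 2027 for i = 0, 1, 2, …
22 June 2027 is 77 days after the start; 77 ÷ 15 = 5 remainder 2; since the remainder is 2, round up to i = 6. First occurrence in the window: #7 on 5 July 2027 (6×15 = 90 days in).
17 November 2027 is 225 days after the start; 225 ÷ 15 = 15 remainder 0. Last occurrence in the window: #16 on 17 November 2027.
Occurrences #7 through #16: 10 in total.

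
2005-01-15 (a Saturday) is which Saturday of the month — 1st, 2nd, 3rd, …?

Day 15 falls in week ⌈15/7⌉ of the month.
Days 1–7 hold the 1st Saturday, 8–14 the 2nd, 15–21 the 3rd, 22–28 the 4th, 29–31 the 5th.
15 is in the range for the 3rd.

3rd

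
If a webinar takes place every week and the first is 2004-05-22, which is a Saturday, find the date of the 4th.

2004-06-12

The 4th occurrence is 3 intervals after the first: 3 × 7 = 21 days after 2004-05-22.
May has 31 days — 9 days to the end of May leaves 12.
12 days into June → 2004-06-12.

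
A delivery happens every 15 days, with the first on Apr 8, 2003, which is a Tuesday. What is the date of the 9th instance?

The 9th occurrence is 8 intervals after the first: 8 × 15 = 120 days after Apr 8, 2003.
Apr has 30 days — 22 days to the end of Apr leaves 98.
May has 31 days (67 left).
Jun has 30 days (37 left).
Jul has 31 days (6 left).
6 days into Aug → Aug 6, 2003.

Aug 6, 2003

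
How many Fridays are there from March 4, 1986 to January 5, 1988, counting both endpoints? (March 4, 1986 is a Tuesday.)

March 4, 1986 is a Tuesday; the first Friday on or after it is March 7, 1986 (3 days later).
From March 7, 1986 to January 5, 1988: 299 + 365 + 5 = 669 days (rest of 1986, 1987, to January 5, 1988 in 1988).
669 ÷ 7 = 95 full weeks with remainder 4, so 95 more Fridays after the first → 96.

96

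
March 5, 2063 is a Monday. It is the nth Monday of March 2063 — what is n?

1st

Day 5 falls in week ⌈5/7⌉ of the month.
Days 1–7 hold the 1st Monday, 8–14 the 2nd, 15–21 the 3rd, 22–28 the 4th, 29–31 the 5th.
5 is in the range for the 1st.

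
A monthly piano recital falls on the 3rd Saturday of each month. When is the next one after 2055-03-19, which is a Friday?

March 2055 starts on a Monday; its first Saturday is the 6th, so the 3rd Saturday is the 20th — 2055-03-20.
2055-03-20 is after 2055-03-19, so that is the next one.

2055-03-20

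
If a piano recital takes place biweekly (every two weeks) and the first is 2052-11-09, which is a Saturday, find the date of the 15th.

2053-05-24

The 15th occurrence is 14 intervals after the first: 14 × 14 = 196 days after 2052-11-09.
November has 30 days — 21 days to the end of November leaves 175.
December has 31 days (144 left).
January has 31 days (113 left).
February has 28 days (85 left).
March has 31 days (54 left).
April has 30 days (24 left).
24 days into May → 2053-05-24.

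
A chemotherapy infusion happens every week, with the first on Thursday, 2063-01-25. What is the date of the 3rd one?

2063-02-08

The 3rd occurrence is 2 intervals after the first: 2 × 7 = 14 days after 2063-01-25.
January has 31 days — 6 days to the end of January leaves 8.
8 days into February → 2063-02-08.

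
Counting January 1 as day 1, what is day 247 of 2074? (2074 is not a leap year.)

September 4, 2074

January has 31 days (247 − 31 = 216 remain).
February has 28 days (216 − 28 = 188 remain).
March has 31 days (188 − 31 = 157 remain).
April has 30 days (157 − 30 = 127 remain).
May has 31 days (127 − 31 = 96 remain).
June has 30 days (96 − 30 = 66 remain).
July has 31 days (66 − 31 = 35 remain).
August has 31 days (35 − 31 = 4 remain).
4 into September → September 4.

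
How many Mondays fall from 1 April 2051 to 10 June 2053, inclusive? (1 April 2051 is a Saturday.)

115

1 April 2051 is a Saturday; the first Monday on or after it is 3 April 2051 (2 days later).
From 3 April 2051 to 10 June 2053: 272 + 366 + 161 = 799 days (rest of 2051, 2052, to 10 June 2053 in 2053).
799 ÷ 7 = 114 full weeks with remainder 1, so 114 more Mondays after the first → 115.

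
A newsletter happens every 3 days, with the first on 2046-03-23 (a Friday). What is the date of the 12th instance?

2046-04-25

The 12th occurrence is 11 intervals after the first: 11 × 3 = 33 days after 2046-03-23.
March has 31 days — 8 days to the end of March leaves 25.
25 days into April → 2046-04-25.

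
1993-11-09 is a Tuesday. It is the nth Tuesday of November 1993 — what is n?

Day 9 falls in week ⌈9/7⌉ of the month.
Days 1–7 hold the 1st Tuesday, 8–14 the 2nd, 15–21 the 3rd, 22–28 the 4th, 29–31 the 5th.
9 is in the range for the 2nd.

2nd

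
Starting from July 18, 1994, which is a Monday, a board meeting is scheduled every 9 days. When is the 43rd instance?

July 31, 1995

The 43rd occurrence is 42 intervals after the first: 42 × 9 = 378 days after July 18, 1994.
July has 31 days — 13 days to the end of July leaves 365.
August has 31 days (334 left).
September has 30 days (304 left).
October has 31 days (273 left).
November has 30 days (243 left).
December has 31 days (212 left).
January has 31 days (181 left).
February has 28 days (153 left).
March has 31 days (122 left).
April has 30 days (92 left).
May has 31 days (61 left).
June has 30 days (31 left).
31 days into July → July 31, 1995.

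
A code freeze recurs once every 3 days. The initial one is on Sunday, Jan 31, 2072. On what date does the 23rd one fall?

Apr 6, 2072

The 23rd occurrence is 22 intervals after the first: 22 × 3 = 66 days after Jan 31, 2072.
Jan has 31 days — 0 days to the end of Jan leaves 66.
Feb has 29 days (37 left).
Mar has 31 days (6 left).
6 days into Apr → Apr 6, 2072.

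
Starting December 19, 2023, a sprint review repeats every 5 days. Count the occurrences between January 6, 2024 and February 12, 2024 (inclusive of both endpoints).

Occurrences land 5·i days after December 19, 2023 for i = 0, 1, 2, …
January 6, 2024 is 18 days after the start; 18 ÷ 5 = 3 remainder 3; since the remainder is 3, round up to i = 4. First occurrence in the window: #5 on January 8, 2024 (4×5 = 20 days in).
February 12, 2024 is 55 days after the start; 55 ÷ 5 = 11 remainder 0. Last occurrence in the window: #12 on February 12, 2024.
Occurrences #5 through #12: 8 in total.

8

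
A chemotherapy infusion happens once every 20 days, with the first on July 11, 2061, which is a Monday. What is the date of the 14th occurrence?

The 14th occurrence is 13 intervals after the first: 13 × 20 = 260 days after July 11, 2061.
July has 31 days — 20 days to the end of July leaves 240.
August has 31 days (209 left).
September has 30 days (179 left).
October has 31 days (148 left).
November has 30 days (118 left).
December has 31 days (87 left).
January has 31 days (56 left).
February has 28 days (28 left).
28 days into March → March 28, 2062.

March 28, 2062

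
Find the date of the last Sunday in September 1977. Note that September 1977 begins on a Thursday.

September 25, 1977

September 1977 begins on a Thursday, so the first Sunday is September 4 (3 days later).
September 1977 has 30 days. Adding weeks: 4, 11, 18, 25 — the last one ≤ 30 is the 25th.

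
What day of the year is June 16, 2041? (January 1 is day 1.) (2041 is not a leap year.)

167

Days in months before June: 31 + 28 + 31 + 30 + 31 = 151.
Plus 16 days into June → day 167.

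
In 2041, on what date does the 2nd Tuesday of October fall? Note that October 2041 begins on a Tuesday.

8 October 2041

October 2041 begins on a Tuesday, so the first Tuesday is October 1.
The 2nd Tuesday is 1 weeks later: 1 + 7 = 8.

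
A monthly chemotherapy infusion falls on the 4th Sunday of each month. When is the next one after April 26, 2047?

April 28, 2047

April 2047 starts on a Monday; its first Sunday is the 7th, so the 4th Sunday is the 28th — April 28, 2047.
April 28, 2047 is after April 26, 2047, so that is the next one.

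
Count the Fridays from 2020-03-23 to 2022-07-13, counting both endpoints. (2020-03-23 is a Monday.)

2020-03-23 is a Monday; the first Friday on or after it is 2020-03-27 (4 days later).
From 2020-03-27 to 2022-07-13: 279 + 365 + 194 = 838 days (rest of 2020, 2021, to 2022-07-13 in 2022).
838 ÷ 7 = 119 full weeks with remainder 5, so 119 more Fridays after the first → 120.

120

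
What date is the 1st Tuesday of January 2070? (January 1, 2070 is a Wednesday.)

January 2070 begins on a Wednesday, so the first Tuesday is January 7 (6 days later).

January 7, 2070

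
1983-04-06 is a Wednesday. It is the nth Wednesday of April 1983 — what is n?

1st

Day 6 falls in week ⌈6/7⌉ of the month.
Days 1–7 hold the 1st Wednesday, 8–14 the 2nd, 15–21 the 3rd, 22–28 the 4th, 29–31 the 5th.
6 is in the range for the 1st.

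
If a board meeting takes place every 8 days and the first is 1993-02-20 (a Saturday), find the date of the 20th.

The 20th occurrence is 19 intervals after the first: 19 × 8 = 152 days after 1993-02-20.
February has 28 days — 8 days to the end of February leaves 144.
March has 31 days (113 left).
April has 30 days (83 left).
May has 31 days (52 left).
June has 30 days (22 left).
22 days into July → 1993-07-22.

1993-07-22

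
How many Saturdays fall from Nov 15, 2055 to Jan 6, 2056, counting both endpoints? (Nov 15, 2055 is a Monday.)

7

Nov 15, 2055 is a Monday; the first Saturday on or after it is Nov 20, 2055 (5 days later).
From Nov 20, 2055 to Jan 6, 2056: 10 + 31 + 6 = 47 days (rest of Nov, Dec, Jan).
47 ÷ 7 = 6 full weeks with remainder 5, so 6 more Saturdays after the first → 7.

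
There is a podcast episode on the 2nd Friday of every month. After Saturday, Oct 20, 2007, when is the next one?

Nov 9, 2007

Oct 2007 starts on a Monday; its first Friday is the 5th, so the 2nd Friday is the 12th — Oct 12, 2007.
That is not after Oct 20, 2007, so look at Nov 2007.
Nov 2007 starts on a Thursday; its first Friday is the 2nd, so the 2nd Friday is the 9th — Nov 9, 2007.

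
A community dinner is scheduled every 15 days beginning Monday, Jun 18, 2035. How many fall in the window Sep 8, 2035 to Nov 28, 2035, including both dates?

Occurrences land 15·i days after Jun 18, 2035 for i = 0, 1, 2, …
Sep 8, 2035 is 82 days after the start; 82 ÷ 15 = 5 remainder 7; since the remainder is 7, round up to i = 6. First occurrence in the window: #7 on Sep 16, 2035 (6×15 = 90 days in).
Nov 28, 2035 is 163 days after the start; 163 ÷ 15 = 10 remainder 13. Last occurrence in the window: #11 on Nov 15, 2035.
Occurrences #7 through #11: 5 in total.

5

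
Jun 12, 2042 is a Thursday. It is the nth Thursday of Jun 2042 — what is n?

2nd

Day 12 falls in week ⌈12/7⌉ of the month.
Days 1–7 hold the 1st Thursday, 8–14 the 2nd, 15–21 the 3rd, 22–28 the 4th, 29–31 the 5th.
12 is in the range for the 2nd.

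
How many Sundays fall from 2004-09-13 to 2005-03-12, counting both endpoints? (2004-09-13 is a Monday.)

2004-09-13 is a Monday; the first Sunday on or after it is 2004-09-19 (6 days later).
From 2004-09-19 to 2005-03-12: 11 + 31 + 30 + 31 + 31 + 28 + 12 = 174 days (rest of September, October, November, December, January, February, March).
174 ÷ 7 = 24 full weeks with remainder 6, so 24 more Sundays after the first → 25.

25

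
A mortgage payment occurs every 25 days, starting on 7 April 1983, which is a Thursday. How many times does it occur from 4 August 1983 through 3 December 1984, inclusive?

Occurrences land 25·i days after 7 April 1983 for i = 0, 1, 2, …
4 August 1983 is 119 days after the start; 119 ÷ 25 = 4 remainder 19; since the remainder is 19, round up to i = 5. First occurrence in the window: #6 on 10 August 1983 (5×25 = 125 days in).
3 December 1984 is 606 days after the start; 606 ÷ 25 = 24 remainder 6. Last occurrence in the window: #25 on 27 November 1984.
Occurrences #6 through #25: 20 in total.

20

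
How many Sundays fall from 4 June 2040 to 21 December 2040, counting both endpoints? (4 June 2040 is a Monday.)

4 June 2040 is a Monday; the first Sunday on or after it is 10 June 2040 (6 days later).
From 10 June 2040 to 21 December 2040: 20 + 31 + 31 + 30 + 31 + 30 + 21 = 194 days (rest of June, July, August, September, October, November, December).
194 ÷ 7 = 27 full weeks with remainder 5, so 27 more Sundays after the first → 28.

28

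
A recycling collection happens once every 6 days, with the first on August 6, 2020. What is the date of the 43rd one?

April 15, 2021

The 43rd occurrence is 42 intervals after the first: 42 × 6 = 252 days after August 6, 2020.
August has 31 days — 25 days to the end of August leaves 227.
September has 30 days (197 left).
October has 31 days (166 left).
November has 30 days (136 left).
December has 31 days (105 left).
January has 31 days (74 left).
February has 28 days (46 left).
March has 31 days (15 left).
15 days into April → April 15, 2021.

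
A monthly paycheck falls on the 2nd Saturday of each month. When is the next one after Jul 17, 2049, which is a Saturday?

Jul 2049 starts on a Thursday; its first Saturday is the 3rd, so the 2nd Saturday is the 10th — Jul 10, 2049.
That is not after Jul 17, 2049, so look at Aug 2049.
Aug 2049 starts on a Sunday; its first Saturday is the 7th, so the 2nd Saturday is the 14th — Aug 14, 2049.

Aug 14, 2049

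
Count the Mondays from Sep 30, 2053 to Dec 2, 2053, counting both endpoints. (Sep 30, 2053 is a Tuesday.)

9

Sep 30, 2053 is a Tuesday; the first Monday on or after it is Oct 6, 2053 (6 days later).
From Oct 6, 2053 to Dec 2, 2053: 25 + 30 + 2 = 57 days (rest of Oct, Nov, Dec).
57 ÷ 7 = 8 full weeks with remainder 1, so 8 more Mondays after the first → 9.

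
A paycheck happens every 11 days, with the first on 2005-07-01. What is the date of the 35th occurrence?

The 35th occurrence is 34 intervals after the first: 34 × 11 = 374 days after 2005-07-01.
July has 31 days — 30 days to the end of July leaves 344.
August has 31 days (313 left).
September has 30 days (283 left).
October has 31 days (252 left).
November has 30 days (222 left).
December has 31 days (191 left).
January has 31 days (160 left).
February has 28 days (132 left).
March has 31 days (101 left).
April has 30 days (71 left).
May has 31 days (40 left).
June has 30 days (10 left).
10 days into July → 2006-07-10.

2006-07-10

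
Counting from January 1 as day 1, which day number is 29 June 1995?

180

Days in months before June: 31 + 28 + 31 + 30 + 31 = 151.
Plus 29 days into June → day 180.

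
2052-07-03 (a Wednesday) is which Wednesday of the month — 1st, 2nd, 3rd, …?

1st

Day 3 falls in week ⌈3/7⌉ of the month.
Days 1–7 hold the 1st Wednesday, 8–14 the 2nd, 15–21 the 3rd, 22–28 the 4th, 29–31 the 5th.
3 is in the range for the 1st.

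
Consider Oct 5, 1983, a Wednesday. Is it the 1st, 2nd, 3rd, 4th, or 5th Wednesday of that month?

1st

Day 5 falls in week ⌈5/7⌉ of the month.
Days 1–7 hold the 1st Wednesday, 8–14 the 2nd, 15–21 the 3rd, 22–28 the 4th, 29–31 the 5th.
5 is in the range for the 1st.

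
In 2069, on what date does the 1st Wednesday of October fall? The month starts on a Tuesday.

2 October 2069

October 2069 begins on a Tuesday, so the first Wednesday is October 2 (1 day later).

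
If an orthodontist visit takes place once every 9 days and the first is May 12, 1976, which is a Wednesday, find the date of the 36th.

Mar 23, 1977

The 36th occurrence is 35 intervals after the first: 35 × 9 = 315 days after May 12, 1976.
May has 31 days — 19 days to the end of May leaves 296.
Jun has 30 days (266 left).
Jul has 31 days (235 left).
Aug has 31 days (204 left).
Sep has 30 days (174 left).
Oct has 31 days (143 left).
Nov has 30 days (113 left).
Dec has 31 days (82 left).
Jan has 31 days (51 left).
Feb has 28 days (23 left).
23 days into Mar → Mar 23, 1977.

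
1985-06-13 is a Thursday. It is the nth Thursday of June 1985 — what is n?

Day 13 falls in week ⌈13/7⌉ of the month.
Days 1–7 hold the 1st Thursday, 8–14 the 2nd, 15–21 the 3rd, 22–28 the 4th, 29–31 the 5th.
13 is in the range for the 2nd.

2nd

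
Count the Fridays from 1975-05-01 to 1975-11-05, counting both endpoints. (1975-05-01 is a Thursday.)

27

1975-05-01 is a Thursday; the first Friday on or after it is 1975-05-02 (1 day later).
From 1975-05-02 to 1975-11-05: 29 + 30 + 31 + 31 + 30 + 31 + 5 = 187 days (rest of May, June, July, August, September, October, November).
187 ÷ 7 = 26 full weeks with remainder 5, so 26 more Fridays after the first → 27.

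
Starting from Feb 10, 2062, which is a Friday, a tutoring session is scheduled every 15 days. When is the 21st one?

Dec 7, 2062

The 21st occurrence is 20 intervals after the first: 20 × 15 = 300 days after Feb 10, 2062.
Feb has 28 days — 18 days to the end of Feb leaves 282.
Mar has 31 days (251 left).
Apr has 30 days (221 left).
May has 31 days (190 left).
Jun has 30 days (160 left).
Jul has 31 days (129 left).
Aug has 31 days (98 left).
Sep has 30 days (68 left).
Oct has 31 days (37 left).
Nov has 30 days (7 left).
7 days into Dec → Dec 7, 2062.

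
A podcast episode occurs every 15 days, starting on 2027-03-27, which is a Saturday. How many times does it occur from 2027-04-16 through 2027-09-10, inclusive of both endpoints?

Occurrences land 15·i days after 2027-03-27 for i = 0, 1, 2, …
2027-04-16 is 20 days after the start; 20 ÷ 15 = 1 remainder 5; since the remainder is 5, round up to i = 2. First occurrence in the window: #3 on 2027-04-26 (2×15 = 30 days in).
2027-09-10 is 167 days after the start; 167 ÷ 15 = 11 remainder 2. Last occurrence in the window: #12 on 2027-09-08.
Occurrences #3 through #12: 10 in total.

10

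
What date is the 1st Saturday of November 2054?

November 7, 2054

The first Saturday of November 2054 is November 7.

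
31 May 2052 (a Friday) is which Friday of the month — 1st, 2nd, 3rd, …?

5th

Day 31 falls in week ⌈31/7⌉ of the month.
Days 1–7 hold the 1st Friday, 8–14 the 2nd, 15–21 the 3rd, 22–28 the 4th, 29–31 the 5th.
31 is in the range for the 5th.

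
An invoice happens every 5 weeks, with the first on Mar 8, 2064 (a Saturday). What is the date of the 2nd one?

The 2nd occurrence is 1 interval after the first: 1 × 35 = 35 days after Mar 8, 2064.
Mar has 31 days — 23 days to the end of Mar leaves 12.
12 days into Apr → Apr 12, 2064.

Apr 12, 2064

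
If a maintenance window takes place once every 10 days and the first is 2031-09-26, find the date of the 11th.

2032-01-04

The 11th occurrence is 10 intervals after the first: 10 × 10 = 100 days after 2031-09-26.
September has 30 days — 4 days to the end of September leaves 96.
October has 31 days (65 left).
November has 30 days (35 left).
December has 31 days (4 left).
4 days into January → 2032-01-04.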